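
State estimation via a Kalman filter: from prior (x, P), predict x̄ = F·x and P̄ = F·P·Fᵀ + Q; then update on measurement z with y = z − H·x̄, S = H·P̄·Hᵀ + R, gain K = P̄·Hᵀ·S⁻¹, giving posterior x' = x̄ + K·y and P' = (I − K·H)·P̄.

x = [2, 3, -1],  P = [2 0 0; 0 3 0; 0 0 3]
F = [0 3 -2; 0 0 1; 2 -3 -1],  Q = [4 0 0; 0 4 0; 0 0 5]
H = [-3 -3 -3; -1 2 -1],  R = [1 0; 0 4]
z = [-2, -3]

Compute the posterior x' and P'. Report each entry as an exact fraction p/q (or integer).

x' = [167093/19687, -15079/19687, -138526/19687]
P' = [625893/19687 -5866/19687 -619561/19687; -5866/19687 8427/19687 -1888/19687; -619561/19687 -1888/19687 622485/19687]

x̄ = F·x = [11, -1, -4]
P̄ = F·P·Fᵀ + Q = [43 -6 -21; -6 7 -3; -21 -3 43]
y = z − H·x̄ = [16, 6]
S = H·P̄·Hᵀ + R = [298 117; 117 112]
K = P̄·Hᵀ·S⁻¹ = [-1398/19687 -4516/19687; -2019/19687 6152/19687; -3108/19687 -1675/19687]
x' = x̄ + K·y = [167093/19687, -15079/19687, -138526/19687]
P' = (I − K·H)·P̄ = [625893/19687 -5866/19687 -619561/19687; -5866/19687 8427/19687 -1888/19687; -619561/19687 -1888/19687 622485/19687]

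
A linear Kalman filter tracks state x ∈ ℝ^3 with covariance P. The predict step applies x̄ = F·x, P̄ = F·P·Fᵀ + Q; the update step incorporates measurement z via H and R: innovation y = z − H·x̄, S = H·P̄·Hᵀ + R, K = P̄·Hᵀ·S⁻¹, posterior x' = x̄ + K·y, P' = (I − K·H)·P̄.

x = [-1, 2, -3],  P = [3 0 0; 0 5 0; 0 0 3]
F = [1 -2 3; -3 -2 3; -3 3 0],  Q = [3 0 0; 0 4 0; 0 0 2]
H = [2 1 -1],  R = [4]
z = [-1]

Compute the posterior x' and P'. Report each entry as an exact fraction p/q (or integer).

x̄ = F·x = [-14, -10, 9]
P̄ = F·P·Fᵀ + Q = [53 38 -39; 38 78 -3; -39 -3 74]
y = z − H·x̄ = [46]
S = H·P̄·Hᵀ + R = [682]
K = P̄·Hᵀ·S⁻¹ = [183/682; 157/682; -5/22]
x' = x̄ + K·y = [-565/341, 201/341, -16/11]
P' = (I − K·H)·P̄ = [2657/682 -2815/682 57/22; -2815/682 28547/682 719/22; 57/22 719/22 853/22]

x' = [-565/341, 201/341, -16/11]
P' = [2657/682 -2815/682 57/22; -2815/682 28547/682 719/22; 57/22 719/22 853/22]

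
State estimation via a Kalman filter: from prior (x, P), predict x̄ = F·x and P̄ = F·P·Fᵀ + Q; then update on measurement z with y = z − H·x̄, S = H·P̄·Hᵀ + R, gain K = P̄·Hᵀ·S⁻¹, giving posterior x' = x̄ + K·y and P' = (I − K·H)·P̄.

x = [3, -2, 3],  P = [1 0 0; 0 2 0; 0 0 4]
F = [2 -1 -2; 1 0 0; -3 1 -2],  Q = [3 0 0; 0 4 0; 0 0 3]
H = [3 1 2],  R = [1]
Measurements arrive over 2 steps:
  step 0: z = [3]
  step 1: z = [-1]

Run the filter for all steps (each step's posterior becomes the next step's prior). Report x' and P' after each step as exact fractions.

step 0: x' = [1166/149, 1481/447, -1777/149], P' = [842/149 143/149 -1319/149; 143/149 2210/447 -582/149; -1319/149 -582/149 2283/149]
step 1: x' = [326123/376333, 233967/376333, -780391/376333], P' = [3101573/376333 197743/376333 -4697961/376333; 197743/376333 3039517/752666 -1045630/376333; -4697961/376333 -1045630/376333 7578447/376333]

step 0: x̄ = F·x = [2, 3, -17]
step 0: P̄ = F·P·Fᵀ + Q = [25 2 8; 2 5 -3; 8 -3 30]
step 0: y = z − H·x̄ = [28]
step 0: S = H·P̄·Hᵀ + R = [447]
step 0: K = P̄·Hᵀ·S⁻¹ = [31/149; 5/447; 27/149]
step 0: x' = x̄ + K·y = [1166/149, 1481/447, -1777/149]
step 0: P' = (I − K·H)·P̄ = [842/149 143/149 -1319/149; 143/149 2210/447 -582/149; -1319/149 -582/149 2283/149]
step 1: x̄ = F·x = [16177/447, 1166/149, 1649/447]
step 1: P̄ = F·P·Fᵀ + Q = [64007/447 4179/149 4261/447; 4179/149 1438/149 255/149; 4261/447 255/149 10607/447]
step 1: y = z − H·x̄ = [-55774/447]
step 1: S = H·P̄·Hᵀ + R = [752666/447]
step 1: K = P̄·Hᵀ·S⁻¹ = [106540/376333; 43455/752666; 17381/376333]
step 1: x' = x̄ + K·y = [326123/376333, 233967/376333, -780391/376333]
step 1: P' = (I − K·H)·P̄ = [3101573/376333 197743/376333 -4697961/376333; 197743/376333 3039517/752666 -1045630/376333; -4697961/376333 -1045630/376333 7578447/376333]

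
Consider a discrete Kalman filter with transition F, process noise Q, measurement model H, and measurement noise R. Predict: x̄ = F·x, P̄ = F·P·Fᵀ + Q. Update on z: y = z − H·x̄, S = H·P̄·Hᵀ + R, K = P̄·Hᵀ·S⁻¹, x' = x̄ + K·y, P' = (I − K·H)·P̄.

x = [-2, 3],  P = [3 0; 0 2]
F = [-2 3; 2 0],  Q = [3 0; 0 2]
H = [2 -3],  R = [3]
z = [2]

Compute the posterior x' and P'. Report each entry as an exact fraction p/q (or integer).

x' = [59/15, 28/15]
P' = [329/45 208/45; 208/45 146/45]

x̄ = F·x = [13, -4]
P̄ = F·P·Fᵀ + Q = [33 -12; -12 14]
y = z − H·x̄ = [-36]
S = H·P̄·Hᵀ + R = [405]
K = P̄·Hᵀ·S⁻¹ = [34/135; -22/135]
x' = x̄ + K·y = [59/15, 28/15]
P' = (I − K·H)·P̄ = [329/45 208/45; 208/45 146/45]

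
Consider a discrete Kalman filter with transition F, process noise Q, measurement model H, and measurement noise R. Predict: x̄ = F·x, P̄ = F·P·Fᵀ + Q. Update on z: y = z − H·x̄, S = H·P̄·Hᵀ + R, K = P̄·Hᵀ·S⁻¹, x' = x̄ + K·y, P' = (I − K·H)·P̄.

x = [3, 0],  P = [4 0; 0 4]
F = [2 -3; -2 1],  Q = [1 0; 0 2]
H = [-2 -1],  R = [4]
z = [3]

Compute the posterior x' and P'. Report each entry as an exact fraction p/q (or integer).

x' = [3/7, -25/7]
P' = [33/7 -146/21; -146/21 808/63]

x̄ = F·x = [6, -6]
P̄ = F·P·Fᵀ + Q = [53 -28; -28 22]
y = z − H·x̄ = [9]
S = H·P̄·Hᵀ + R = [126]
K = P̄·Hᵀ·S⁻¹ = [-13/21; 17/63]
x' = x̄ + K·y = [3/7, -25/7]
P' = (I − K·H)·P̄ = [33/7 -146/21; -146/21 808/63]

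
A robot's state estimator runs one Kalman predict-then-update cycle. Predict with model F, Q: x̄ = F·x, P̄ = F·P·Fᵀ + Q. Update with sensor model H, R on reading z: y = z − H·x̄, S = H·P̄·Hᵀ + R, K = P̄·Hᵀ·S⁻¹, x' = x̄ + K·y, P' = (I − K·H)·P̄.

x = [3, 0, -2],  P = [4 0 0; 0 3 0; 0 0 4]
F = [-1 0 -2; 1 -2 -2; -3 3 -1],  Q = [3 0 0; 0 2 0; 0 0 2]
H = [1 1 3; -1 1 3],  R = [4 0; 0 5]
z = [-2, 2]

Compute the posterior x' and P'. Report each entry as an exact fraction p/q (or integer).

x' = [-41125/32458, 15277/16229, -12751/32458]
P' = [62065/32458 39530/16229 -28155/32458; 39530/16229 238594/16229 -83468/16229; -28155/32458 -83468/16229 66277/32458]

x̄ = F·x = [1, 7, -7]
P̄ = F·P·Fᵀ + Q = [23 12 20; 12 34 -22; 20 -22 69]
y = z − H·x̄ = [11, 17]
S = H·P̄·Hᵀ + R = [694 500; 500 407]
K = P̄·Hᵀ·S⁻¹ = [14165/32458 -6747/16229; 6930/16229 -10268/16229; 935/32458 6005/16229]
x' = x̄ + K·y = [-41125/32458, 15277/16229, -12751/32458]
P' = (I − K·H)·P̄ = [62065/32458 39530/16229 -28155/32458; 39530/16229 238594/16229 -83468/16229; -28155/32458 -83468/16229 66277/32458]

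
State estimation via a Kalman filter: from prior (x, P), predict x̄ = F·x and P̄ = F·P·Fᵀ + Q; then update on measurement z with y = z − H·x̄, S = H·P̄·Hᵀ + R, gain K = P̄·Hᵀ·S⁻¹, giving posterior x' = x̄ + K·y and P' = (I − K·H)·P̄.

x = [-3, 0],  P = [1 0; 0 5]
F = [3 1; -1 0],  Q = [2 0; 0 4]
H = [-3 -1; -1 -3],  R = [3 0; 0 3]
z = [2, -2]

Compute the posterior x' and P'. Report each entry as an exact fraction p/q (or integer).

x' = [-6311/5075, 41/35]
P' = [2274/5075 -9/35; -9/35 3/7]

x̄ = F·x = [-9, 3]
P̄ = F·P·Fᵀ + Q = [16 -3; -3 5]
y = z − H·x̄ = [-22, -2]
S = H·P̄·Hᵀ + R = [134 33; 33 46]
K = P̄·Hᵀ·S⁻¹ = [-1839/5075 547/5075; 4/35 -12/35]
x' = x̄ + K·y = [-6311/5075, 41/35]
P' = (I − K·H)·P̄ = [2274/5075 -9/35; -9/35 3/7]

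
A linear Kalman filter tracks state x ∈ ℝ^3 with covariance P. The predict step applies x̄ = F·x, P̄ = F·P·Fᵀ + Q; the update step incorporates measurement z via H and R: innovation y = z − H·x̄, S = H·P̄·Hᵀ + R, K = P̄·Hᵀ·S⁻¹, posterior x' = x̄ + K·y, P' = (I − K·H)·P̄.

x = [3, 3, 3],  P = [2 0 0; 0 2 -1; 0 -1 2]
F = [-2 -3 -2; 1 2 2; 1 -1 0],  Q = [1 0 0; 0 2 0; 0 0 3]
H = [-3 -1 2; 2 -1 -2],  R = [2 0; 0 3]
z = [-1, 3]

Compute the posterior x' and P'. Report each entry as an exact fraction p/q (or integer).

x' = [-8686/3291, 1425/1097, -13258/3291]
P' = [12718/3291 -2308/1097 15190/3291; -2308/1097 2264/1097 -2660/1097; 15190/3291 -2660/1097 19117/3291]

x̄ = F·x = [-21, 15, 0]
P̄ = F·P·Fᵀ + Q = [23 -14 0; -14 12 0; 0 0 7]
y = z − H·x̄ = [-49, 60]
S = H·P̄·Hᵀ + R = [165 -168; -168 191]
K = P̄·Hᵀ·S⁻¹ = [-425/3291 220/1097; -330/1097 -520/1097; 322/3291 14/1097]
x' = x̄ + K·y = [-8686/3291, 1425/1097, -13258/3291]
P' = (I − K·H)·P̄ = [12718/3291 -2308/1097 15190/3291; -2308/1097 2264/1097 -2660/1097; 15190/3291 -2660/1097 19117/3291]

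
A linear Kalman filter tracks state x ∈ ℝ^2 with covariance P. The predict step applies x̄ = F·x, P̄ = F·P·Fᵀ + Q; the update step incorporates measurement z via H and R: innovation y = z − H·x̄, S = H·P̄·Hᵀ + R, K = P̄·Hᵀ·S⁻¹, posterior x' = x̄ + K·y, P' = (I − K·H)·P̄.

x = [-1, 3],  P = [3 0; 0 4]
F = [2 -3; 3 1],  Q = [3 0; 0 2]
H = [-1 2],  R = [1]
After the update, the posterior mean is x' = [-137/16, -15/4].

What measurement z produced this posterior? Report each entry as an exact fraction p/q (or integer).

z = [1]

x̄ = F·x = [-11, 0]
P̄ = F·P·Fᵀ + Q = [51 6; 6 33]
S = H·P̄·Hᵀ + R = [160]
K = P̄·Hᵀ·S⁻¹ = [-39/160; 3/8]
x' − x̄ = [39/16, -15/4] = K·y
y = (KᵀK)⁻¹·Kᵀ·(x' − x̄) = [-10]
z = y + H·x̄ = [-10] + [11] = [1]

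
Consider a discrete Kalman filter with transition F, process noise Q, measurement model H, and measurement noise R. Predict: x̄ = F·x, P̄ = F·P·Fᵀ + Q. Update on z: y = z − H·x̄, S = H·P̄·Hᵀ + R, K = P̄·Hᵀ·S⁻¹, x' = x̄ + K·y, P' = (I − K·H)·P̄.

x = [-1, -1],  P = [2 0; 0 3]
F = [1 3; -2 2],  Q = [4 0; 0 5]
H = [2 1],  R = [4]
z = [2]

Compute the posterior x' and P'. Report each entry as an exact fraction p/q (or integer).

x' = [-68/217, 530/217]
P' = [761/217 -1202/217; -1202/217 2616/217]

x̄ = F·x = [-4, 0]
P̄ = F·P·Fᵀ + Q = [33 14; 14 25]
y = z − H·x̄ = [10]
S = H·P̄·Hᵀ + R = [217]
K = P̄·Hᵀ·S⁻¹ = [80/217; 53/217]
x' = x̄ + K·y = [-68/217, 530/217]
P' = (I − K·H)·P̄ = [761/217 -1202/217; -1202/217 2616/217]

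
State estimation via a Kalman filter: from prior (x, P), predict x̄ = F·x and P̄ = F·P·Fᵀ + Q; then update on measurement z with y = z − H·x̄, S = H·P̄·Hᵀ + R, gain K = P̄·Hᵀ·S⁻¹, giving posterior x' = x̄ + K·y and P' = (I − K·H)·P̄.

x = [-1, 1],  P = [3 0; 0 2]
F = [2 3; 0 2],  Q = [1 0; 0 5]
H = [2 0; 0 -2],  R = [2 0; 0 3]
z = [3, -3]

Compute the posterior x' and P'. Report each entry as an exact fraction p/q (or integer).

x̄ = F·x = [1, 2]
P̄ = F·P·Fᵀ + Q = [31 12; 12 13]
y = z − H·x̄ = [1, 1]
S = H·P̄·Hᵀ + R = [126 -48; -48 55]
K = P̄·Hᵀ·S⁻¹ = [1129/2313 -8/771; 4/257 -118/257]
x' = x̄ + K·y = [3418/2313, 400/257]
P' = (I − K·H)·P̄ = [1129/2313 4/257; 4/257 177/257]

x' = [3418/2313, 400/257]
P' = [1129/2313 4/257; 4/257 177/257]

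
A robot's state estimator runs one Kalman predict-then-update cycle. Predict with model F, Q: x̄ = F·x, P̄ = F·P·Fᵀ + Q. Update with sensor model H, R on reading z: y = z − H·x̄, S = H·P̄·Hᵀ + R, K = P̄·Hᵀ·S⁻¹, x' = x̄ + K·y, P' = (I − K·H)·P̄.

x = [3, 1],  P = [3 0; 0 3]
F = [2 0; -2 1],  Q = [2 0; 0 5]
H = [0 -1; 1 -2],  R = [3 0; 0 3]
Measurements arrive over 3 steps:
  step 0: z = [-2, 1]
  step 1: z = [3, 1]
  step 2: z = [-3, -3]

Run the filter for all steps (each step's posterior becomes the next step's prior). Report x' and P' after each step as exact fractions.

step 0: x̄ = F·x = [6, -5]
step 0: P̄ = F·P·Fᵀ + Q = [14 -12; -12 20]
step 0: y = z − H·x̄ = [-7, -15]
step 0: S = H·P̄·Hᵀ + R = [23 52; 52 145]
step 0: K = P̄·Hᵀ·S⁻¹ = [-236/631 250/631; -196/631 -156/631]
step 0: x' = x̄ + K·y = [1688/631, 557/631]
step 0: P' = (I − K·H)·P̄ = [2166/631 708/631; 708/631 588/631]
step 1: x̄ = F·x = [3376/631, -2819/631]
step 1: P̄ = F·P·Fᵀ + Q = [9926/631 -7248/631; -7248/631 9575/631]
step 1: y = z − H·x̄ = [-926/631, -8383/631]
step 1: S = H·P̄·Hᵀ + R = [11468/631 26398/631; 26398/631 79111/631]
step 1: K = P̄·Hᵀ·S⁻¹ = [-28247/83356 17579/41678; -96091/333424 -39597/166712]
step 1: x' = x̄ + K·y = [5086/20839, -18528/20839]
step 1: P' = (I − K·H)·P̄ = [68739/20839 84741/83356; 84741/83356 288273/333424]
step 2: x̄ = F·x = [10172/20839, -4100/2977]
step 2: P̄ = F·P·Fᵀ + Q = [316634/20839 -66453/5954; -66453/5954 714119/47632]
step 2: y = z − H·x̄ = [-13031/2977, -130089/20839]
step 2: S = H·P̄·Hᵀ + R = [857015/47632 979931/23816; 979931/23816 10236805/83356]
step 2: K = P̄·Hᵀ·S⁻¹ = [-308420/921163 6540542/15659771; -2906813/10132793 -2421006/10132793]
step 2: x' = x̄ + K·y = [-10235514/15659771, 1261995/921163]
step 2: P' = (I − K·H)·P̄ = [51080466/15659771 925260/921163; 925260/921163 8720439/10132793]

step 0: x' = [1688/631, 557/631], P' = [2166/631 708/631; 708/631 588/631]
step 1: x' = [5086/20839, -18528/20839], P' = [68739/20839 84741/83356; 84741/83356 288273/333424]
step 2: x' = [-10235514/15659771, 1261995/921163], P' = [51080466/15659771 925260/921163; 925260/921163 8720439/10132793]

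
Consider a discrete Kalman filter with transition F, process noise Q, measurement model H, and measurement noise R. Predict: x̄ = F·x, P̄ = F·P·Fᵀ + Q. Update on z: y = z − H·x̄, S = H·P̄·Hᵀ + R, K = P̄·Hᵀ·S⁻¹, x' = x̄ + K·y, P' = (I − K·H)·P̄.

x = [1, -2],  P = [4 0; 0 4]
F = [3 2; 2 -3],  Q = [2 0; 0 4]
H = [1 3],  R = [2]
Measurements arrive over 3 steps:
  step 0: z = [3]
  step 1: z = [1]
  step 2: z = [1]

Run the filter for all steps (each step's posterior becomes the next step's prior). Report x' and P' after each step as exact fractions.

step 0: x' = [-41/14, 2], P' = [6831/140 -81/5; -81/5 28/5]
step 1: x' = [216039/58873, -52646/58873], P' = [4840282/883095 -497688/294365; -497688/294365 217916/294365]
step 2: x' = [179728825/107924393, -20178144/107924393], P' = [588079632/107924393 -181828708/107924393; -181828708/107924393 239384224/323773179]

step 0: x̄ = F·x = [-1, 8]
step 0: P̄ = F·P·Fᵀ + Q = [54 0; 0 56]
step 0: y = z − H·x̄ = [-20]
step 0: S = H·P̄·Hᵀ + R = [560]
step 0: K = P̄·Hᵀ·S⁻¹ = [27/280; 3/10]
step 0: x' = x̄ + K·y = [-41/14, 2]
step 0: P' = (I − K·H)·P̄ = [6831/140 -81/5; -81/5 28/5]
step 1: x̄ = F·x = [-67/14, -83/7]
step 1: P̄ = F·P·Fᵀ + Q = [37679/140 23811/70; 23811/70 15539/35]
step 1: y = z − H·x̄ = [579/14]
step 1: S = H·P̄·Hᵀ + R = [176619/28]
step 1: K = P̄·Hᵀ·S⁻¹ = [36109/176619; 15606/58873]
step 1: x' = x̄ + K·y = [216039/58873, -52646/58873]
step 1: P' = (I − K·H)·P̄ = [4840282/883095 -497688/294365; -497688/294365 217916/294365]
step 2: x̄ = F·x = [542825/58873, 590016/58873]
step 2: P̄ = F·P·Fᵀ + Q = [10008984/294365 10861508/294365; 10861508/294365 46694008/883095]
step 2: y = z − H·x̄ = [-2254000/58873]
step 2: S = H·P̄·Hᵀ + R = [215848786/294365]
step 2: K = P̄·Hᵀ·S⁻¹ = [21296754/107924393; 28777758/107924393]
step 2: x' = x̄ + K·y = [179728825/107924393, -20178144/107924393]
step 2: P' = (I − K·H)·P̄ = [588079632/107924393 -181828708/107924393; -181828708/107924393 239384224/323773179]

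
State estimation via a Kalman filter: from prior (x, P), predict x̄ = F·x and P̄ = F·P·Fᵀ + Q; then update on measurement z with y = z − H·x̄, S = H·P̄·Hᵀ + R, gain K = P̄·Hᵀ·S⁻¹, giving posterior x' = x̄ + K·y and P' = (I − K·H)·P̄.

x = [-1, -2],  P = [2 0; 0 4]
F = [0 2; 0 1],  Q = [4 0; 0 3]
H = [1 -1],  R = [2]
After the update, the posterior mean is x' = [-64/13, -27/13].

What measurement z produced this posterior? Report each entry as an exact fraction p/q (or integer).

z = [-3]

x̄ = F·x = [-4, -2]
P̄ = F·P·Fᵀ + Q = [20 8; 8 7]
S = H·P̄·Hᵀ + R = [13]
K = P̄·Hᵀ·S⁻¹ = [12/13; 1/13]
x' − x̄ = [-12/13, -1/13] = K·y
y = (KᵀK)⁻¹·Kᵀ·(x' − x̄) = [-1]
z = y + H·x̄ = [-1] + [-2] = [-3]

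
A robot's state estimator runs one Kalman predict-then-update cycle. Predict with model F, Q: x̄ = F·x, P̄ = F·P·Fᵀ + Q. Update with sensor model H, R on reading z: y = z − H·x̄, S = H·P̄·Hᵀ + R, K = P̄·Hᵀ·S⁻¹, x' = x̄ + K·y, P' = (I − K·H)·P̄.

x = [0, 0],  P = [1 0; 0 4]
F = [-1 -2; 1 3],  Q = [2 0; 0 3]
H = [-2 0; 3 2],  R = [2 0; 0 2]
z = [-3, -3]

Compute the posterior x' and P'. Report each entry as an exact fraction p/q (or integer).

x' = [1713/1189, -4215/1189]
P' = [578/1189 -860/1189; -860/1189 1835/1189]

x̄ = F·x = [0, 0]
P̄ = F·P·Fᵀ + Q = [19 -25; -25 40]
y = z − H·x̄ = [-3, -3]
S = H·P̄·Hᵀ + R = [78 -14; -14 33]
K = P̄·Hᵀ·S⁻¹ = [-578/1189 7/1189; 860/1189 545/1189]
x' = x̄ + K·y = [1713/1189, -4215/1189]
P' = (I − K·H)·P̄ = [578/1189 -860/1189; -860/1189 1835/1189]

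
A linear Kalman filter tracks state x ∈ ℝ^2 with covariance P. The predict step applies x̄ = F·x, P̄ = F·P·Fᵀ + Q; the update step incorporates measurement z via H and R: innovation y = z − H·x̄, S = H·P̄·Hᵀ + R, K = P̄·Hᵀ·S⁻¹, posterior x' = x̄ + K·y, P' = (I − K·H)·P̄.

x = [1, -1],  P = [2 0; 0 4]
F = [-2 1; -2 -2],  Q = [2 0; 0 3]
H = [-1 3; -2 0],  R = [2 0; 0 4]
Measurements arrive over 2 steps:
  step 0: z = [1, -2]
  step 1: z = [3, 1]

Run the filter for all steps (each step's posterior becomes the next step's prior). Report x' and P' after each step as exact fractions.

step 0: x' = [383/527, 2106/3689], P' = [490/527 162/527; 162/527 1188/3689]
step 1: x' = [-655921/1546441, 1192146/1546441], P' = [1255486/1546441 433886/1546441; 433886/1546441 483884/1546441]

step 0: x̄ = F·x = [-3, 0]
step 0: P̄ = F·P·Fᵀ + Q = [14 0; 0 27]
step 0: y = z − H·x̄ = [-2, -8]
step 0: S = H·P̄·Hᵀ + R = [259 28; 28 60]
step 0: K = P̄·Hᵀ·S⁻¹ = [-2/527 -245/527; 1215/3689 -81/527]
step 0: x' = x̄ + K·y = [383/527, 2106/3689]
step 0: P' = (I − K·H)·P̄ = [490/527 162/527; 162/527 1188/3689]
step 1: x̄ = F·x = [-3256/3689, -9574/3689]
step 1: P̄ = F·P·Fᵀ + Q = [17750/3689 13612/3689; 13612/3689 38611/3689]
step 1: y = z − H·x̄ = [307/31, -2823/3689]
step 1: S = H·P̄·Hᵀ + R = [2445/31 -388/31; -388/31 85756/3689]
step 1: K = P̄·Hᵀ·S⁻¹ = [23086/1546441 -627743/1546441; 508883/1546441 -216943/1546441]
step 1: x' = x̄ + K·y = [-655921/1546441, 1192146/1546441]
step 1: P' = (I − K·H)·P̄ = [1255486/1546441 433886/1546441; 433886/1546441 483884/1546441]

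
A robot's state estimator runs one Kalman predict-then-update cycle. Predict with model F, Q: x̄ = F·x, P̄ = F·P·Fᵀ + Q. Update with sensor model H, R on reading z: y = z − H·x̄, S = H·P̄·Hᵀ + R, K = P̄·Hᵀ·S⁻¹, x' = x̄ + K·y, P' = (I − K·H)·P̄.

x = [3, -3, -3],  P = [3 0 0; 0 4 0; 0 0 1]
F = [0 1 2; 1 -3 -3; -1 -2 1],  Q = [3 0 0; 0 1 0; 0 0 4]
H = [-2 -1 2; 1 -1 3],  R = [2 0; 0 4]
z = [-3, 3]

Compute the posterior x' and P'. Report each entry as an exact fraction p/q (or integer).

x̄ = F·x = [-9, 21, 0]
P̄ = F·P·Fᵀ + Q = [11 -18 -6; -18 49 18; -6 18 24]
y = z − H·x̄ = [0, 33]
S = H·P̄·Hᵀ + R = [95 87; 87 172]
K = P̄·Hᵀ·S⁻¹ = [-3709/8771 2437/8771; 5087/8771 -3236/8771; 3048/8771 906/8771]
x' = x̄ + K·y = [1482/8771, 77403/8771, 29898/8771]
P' = (I − K·H)·P̄ = [10330/8771 -40890/8771 -13824/8771; -40890/8771 270710/8771 99552/8771; -13824/8771 99552/8771 39000/8771]

x' = [1482/8771, 77403/8771, 29898/8771]
P' = [10330/8771 -40890/8771 -13824/8771; -40890/8771 270710/8771 99552/8771; -13824/8771 99552/8771 39000/8771]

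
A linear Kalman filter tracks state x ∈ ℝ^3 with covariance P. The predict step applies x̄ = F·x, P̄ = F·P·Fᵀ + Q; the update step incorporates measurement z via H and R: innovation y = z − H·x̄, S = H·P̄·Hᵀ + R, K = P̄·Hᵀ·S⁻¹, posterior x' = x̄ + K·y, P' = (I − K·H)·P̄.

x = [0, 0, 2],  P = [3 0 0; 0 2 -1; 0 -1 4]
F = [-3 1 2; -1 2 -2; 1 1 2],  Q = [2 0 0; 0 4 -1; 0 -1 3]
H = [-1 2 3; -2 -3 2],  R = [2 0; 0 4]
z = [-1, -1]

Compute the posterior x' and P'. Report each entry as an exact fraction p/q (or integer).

x' = [145187/27834, -21481/13917, 22607/9278]
P' = [3291853/111336 -253261/27834 585143/37112; -253261/27834 42566/13917 -45679/9278; 585143/37112 -45679/9278 319407/37112]

x̄ = F·x = [4, -4, 4]
P̄ = F·P·Fᵀ + Q = [43 -5 5; -5 39 -18; 5 -18 20]
y = z − H·x̄ = [-1, -13]
S = H·P̄·Hᵀ + R = [155 27; 27 723]
K = P̄·Hᵀ·S⁻¹ = [-8609/37112 -8429/111336; 2069/9278 -5737/27834; 3823/37112 4169/37112]
x' = x̄ + K·y = [145187/27834, -21481/13917, 22607/9278]
P' = (I − K·H)·P̄ = [3291853/111336 -253261/27834 585143/37112; -253261/27834 42566/13917 -45679/9278; 585143/37112 -45679/9278 319407/37112]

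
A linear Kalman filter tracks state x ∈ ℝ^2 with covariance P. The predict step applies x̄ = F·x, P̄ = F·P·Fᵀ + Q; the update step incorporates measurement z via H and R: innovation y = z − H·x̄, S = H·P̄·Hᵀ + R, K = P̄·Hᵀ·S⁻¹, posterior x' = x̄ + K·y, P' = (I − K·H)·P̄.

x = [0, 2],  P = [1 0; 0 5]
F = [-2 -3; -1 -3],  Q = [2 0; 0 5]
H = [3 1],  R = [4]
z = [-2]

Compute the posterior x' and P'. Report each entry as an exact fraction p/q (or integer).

x' = [-94/199, -138/199]
P' = [149/199 -247/199; -247/199 933/199]

x̄ = F·x = [-6, -6]
P̄ = F·P·Fᵀ + Q = [51 47; 47 51]
y = z − H·x̄ = [22]
S = H·P̄·Hᵀ + R = [796]
K = P̄·Hᵀ·S⁻¹ = [50/199; 48/199]
x' = x̄ + K·y = [-94/199, -138/199]
P' = (I − K·H)·P̄ = [149/199 -247/199; -247/199 933/199]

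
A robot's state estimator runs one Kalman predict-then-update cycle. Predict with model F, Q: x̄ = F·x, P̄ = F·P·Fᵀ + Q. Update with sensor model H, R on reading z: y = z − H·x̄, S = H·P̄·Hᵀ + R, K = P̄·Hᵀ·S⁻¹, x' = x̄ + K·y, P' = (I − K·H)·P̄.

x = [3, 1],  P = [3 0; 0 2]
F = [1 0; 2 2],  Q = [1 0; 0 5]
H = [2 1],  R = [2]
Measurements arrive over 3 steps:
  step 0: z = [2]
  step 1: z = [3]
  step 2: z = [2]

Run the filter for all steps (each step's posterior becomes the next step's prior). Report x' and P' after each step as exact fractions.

step 0: x' = [33/67, 92/67], P' = [72/67 -116/67; -116/67 306/67]
step 1: x' = [293/1257, 3415/1257], P' = [2069/1257 -3758/1257; -3758/1257 9002/1257]
step 2: x' = [-8977/22811, 74552/22811], P' = [51830/22811 -97112/22811; -97112/22811 221722/22811]

step 0: x̄ = F·x = [3, 8]
step 0: P̄ = F·P·Fᵀ + Q = [4 6; 6 25]
step 0: y = z − H·x̄ = [-12]
step 0: S = H·P̄·Hᵀ + R = [67]
step 0: K = P̄·Hᵀ·S⁻¹ = [14/67; 37/67]
step 0: x' = x̄ + K·y = [33/67, 92/67]
step 0: P' = (I − K·H)·P̄ = [72/67 -116/67; -116/67 306/67]
step 1: x̄ = F·x = [33/67, 250/67]
step 1: P̄ = F·P·Fᵀ + Q = [139/67 -88/67; -88/67 919/67]
step 1: y = z − H·x̄ = [-115/67]
step 1: S = H·P̄·Hᵀ + R = [1257/67]
step 1: K = P̄·Hᵀ·S⁻¹ = [190/1257; 743/1257]
step 1: x' = x̄ + K·y = [293/1257, 3415/1257]
step 1: P' = (I − K·H)·P̄ = [2069/1257 -3758/1257; -3758/1257 9002/1257]
step 2: x̄ = F·x = [293/1257, 2472/419]
step 2: P̄ = F·P·Fᵀ + Q = [3326/1257 -1126/419; -1126/419 6835/419]
step 2: y = z − H·x̄ = [-5488/1257]
step 2: S = H·P̄·Hᵀ + R = [22811/1257]
step 2: K = P̄·Hᵀ·S⁻¹ = [3274/22811; 13749/22811]
step 2: x' = x̄ + K·y = [-8977/22811, 74552/22811]
step 2: P' = (I − K·H)·P̄ = [51830/22811 -97112/22811; -97112/22811 221722/22811]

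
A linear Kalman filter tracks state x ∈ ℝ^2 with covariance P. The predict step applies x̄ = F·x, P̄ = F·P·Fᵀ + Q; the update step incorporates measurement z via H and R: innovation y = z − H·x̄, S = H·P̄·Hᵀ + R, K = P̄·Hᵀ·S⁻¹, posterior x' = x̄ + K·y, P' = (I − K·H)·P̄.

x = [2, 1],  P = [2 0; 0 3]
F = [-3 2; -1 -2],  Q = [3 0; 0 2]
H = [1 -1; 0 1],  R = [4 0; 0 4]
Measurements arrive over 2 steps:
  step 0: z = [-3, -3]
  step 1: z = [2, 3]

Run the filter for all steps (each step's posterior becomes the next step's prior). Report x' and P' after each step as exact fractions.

step 0: x' = [-395/68, -611/204], P' = [93/17 39/17; 39/17 139/51]
step 1: x' = [331290/52357, 5334/1277], P' = [341288/52357 4100/1277; 4100/1277 4356/1277]

step 0: x̄ = F·x = [-4, -4]
step 0: P̄ = F·P·Fᵀ + Q = [33 -6; -6 16]
step 0: y = z − H·x̄ = [-3, 1]
step 0: S = H·P̄·Hᵀ + R = [65 -22; -22 20]
step 0: K = P̄·Hᵀ·S⁻¹ = [27/34 39/68; -11/102 139/204]
step 0: x' = x̄ + K·y = [-395/68, -611/204]
step 0: P' = (I − K·H)·P̄ = [93/17 39/17; 39/17 139/51]
step 1: x̄ = F·x = [2333/204, 2407/204]
step 1: P̄ = F·P·Fᵀ + Q = [1816/51 749/51; 749/51 1405/51]
step 1: y = z − H·x̄ = [241/102, -1795/204]
step 1: S = H·P̄·Hᵀ + R = [1927/51 -656/51; -656/51 1609/51]
step 1: K = P̄·Hᵀ·S⁻¹ = [43297/52357 1025/1277; -64/1277 1089/1277]
step 1: x' = x̄ + K·y = [331290/52357, 5334/1277]
step 1: P' = (I − K·H)·P̄ = [341288/52357 4100/1277; 4100/1277 4356/1277]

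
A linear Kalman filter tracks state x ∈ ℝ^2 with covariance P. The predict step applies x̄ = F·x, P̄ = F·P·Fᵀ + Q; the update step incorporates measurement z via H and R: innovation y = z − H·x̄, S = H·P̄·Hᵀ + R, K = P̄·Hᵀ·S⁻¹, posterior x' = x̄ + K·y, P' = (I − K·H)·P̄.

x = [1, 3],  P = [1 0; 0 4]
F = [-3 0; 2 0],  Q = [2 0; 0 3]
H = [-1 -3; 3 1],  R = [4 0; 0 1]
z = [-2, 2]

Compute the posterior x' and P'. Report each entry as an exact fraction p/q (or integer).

x̄ = F·x = [-3, 2]
P̄ = F·P·Fᵀ + Q = [11 -6; -6 7]
y = z − H·x̄ = [1, 9]
S = H·P̄·Hᵀ + R = [42 6; 6 71]
K = P̄·Hᵀ·S⁻¹ = [335/2946 182/491; -333/982 -62/491]
x' = x̄ + K·y = [1325/2946, 515/982]
P' = (I − K·H)·P̄ = [577/2946 -213/982; -213/982 515/982]

x' = [1325/2946, 515/982]
P' = [577/2946 -213/982; -213/982 515/982]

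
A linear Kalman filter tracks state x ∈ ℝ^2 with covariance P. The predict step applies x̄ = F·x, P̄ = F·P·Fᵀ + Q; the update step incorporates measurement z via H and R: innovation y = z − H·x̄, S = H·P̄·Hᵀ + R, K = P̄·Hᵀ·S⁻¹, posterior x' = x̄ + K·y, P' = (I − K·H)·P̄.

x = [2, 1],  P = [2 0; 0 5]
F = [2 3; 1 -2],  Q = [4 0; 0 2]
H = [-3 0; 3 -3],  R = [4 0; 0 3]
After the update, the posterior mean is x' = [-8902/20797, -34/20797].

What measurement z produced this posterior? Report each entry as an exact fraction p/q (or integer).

z = [2, -1]

x̄ = F·x = [7, 0]
P̄ = F·P·Fᵀ + Q = [57 -26; -26 24]
S = H·P̄·Hᵀ + R = [517 -747; -747 1200]
K = P̄·Hᵀ·S⁻¹ = [-6399/20797 332/20797; -6150/20797 -6428/20797]
x' − x̄ = [-154481/20797, -34/20797] = K·y
y = (KᵀK)⁻¹·Kᵀ·(x' − x̄) = [23, -22]
z = y + H·x̄ = [23, -22] + [-21, 21] = [2, -1]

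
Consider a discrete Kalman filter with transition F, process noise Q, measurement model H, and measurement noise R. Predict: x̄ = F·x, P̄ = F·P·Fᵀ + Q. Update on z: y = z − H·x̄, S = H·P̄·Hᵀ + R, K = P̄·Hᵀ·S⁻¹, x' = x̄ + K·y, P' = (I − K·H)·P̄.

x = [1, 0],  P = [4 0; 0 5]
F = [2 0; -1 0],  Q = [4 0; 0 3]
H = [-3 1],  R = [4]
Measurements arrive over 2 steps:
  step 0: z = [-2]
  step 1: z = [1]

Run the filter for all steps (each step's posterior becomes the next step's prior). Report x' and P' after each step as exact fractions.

step 0: x̄ = F·x = [2, -1]
step 0: P̄ = F·P·Fᵀ + Q = [20 -8; -8 7]
step 0: y = z − H·x̄ = [5]
step 0: S = H·P̄·Hᵀ + R = [239]
step 0: K = P̄·Hᵀ·S⁻¹ = [-68/239; 31/239]
step 0: x' = x̄ + K·y = [138/239, -84/239]
step 0: P' = (I − K·H)·P̄ = [156/239 196/239; 196/239 712/239]
step 1: x̄ = F·x = [276/239, -138/239]
step 1: P̄ = F·P·Fᵀ + Q = [1580/239 -312/239; -312/239 873/239]
step 1: y = z − H·x̄ = [1205/239]
step 1: S = H·P̄·Hᵀ + R = [17921/239]
step 1: K = P̄·Hᵀ·S⁻¹ = [-5052/17921; 1809/17921]
step 1: x' = x̄ + K·y = [-4776/17921, -1227/17921]
step 1: P' = (I − K·H)·P̄ = [11684/17921 14844/17921; 14844/17921 51768/17921]

step 0: x' = [138/239, -84/239], P' = [156/239 196/239; 196/239 712/239]
step 1: x' = [-4776/17921, -1227/17921], P' = [11684/17921 14844/17921; 14844/17921 51768/17921]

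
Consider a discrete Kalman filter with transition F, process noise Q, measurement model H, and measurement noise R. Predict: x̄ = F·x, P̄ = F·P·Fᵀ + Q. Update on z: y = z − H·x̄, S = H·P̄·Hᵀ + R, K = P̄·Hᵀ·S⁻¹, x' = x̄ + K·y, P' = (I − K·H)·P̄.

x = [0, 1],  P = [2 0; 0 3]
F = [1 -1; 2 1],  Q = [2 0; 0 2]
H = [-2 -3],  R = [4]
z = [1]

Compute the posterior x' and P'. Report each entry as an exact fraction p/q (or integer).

x̄ = F·x = [-1, 1]
P̄ = F·P·Fᵀ + Q = [7 1; 1 13]
y = z − H·x̄ = [2]
S = H·P̄·Hᵀ + R = [161]
K = P̄·Hᵀ·S⁻¹ = [-17/161; -41/161]
x' = x̄ + K·y = [-195/161, 79/161]
P' = (I − K·H)·P̄ = [838/161 -536/161; -536/161 412/161]

x' = [-195/161, 79/161]
P' = [838/161 -536/161; -536/161 412/161]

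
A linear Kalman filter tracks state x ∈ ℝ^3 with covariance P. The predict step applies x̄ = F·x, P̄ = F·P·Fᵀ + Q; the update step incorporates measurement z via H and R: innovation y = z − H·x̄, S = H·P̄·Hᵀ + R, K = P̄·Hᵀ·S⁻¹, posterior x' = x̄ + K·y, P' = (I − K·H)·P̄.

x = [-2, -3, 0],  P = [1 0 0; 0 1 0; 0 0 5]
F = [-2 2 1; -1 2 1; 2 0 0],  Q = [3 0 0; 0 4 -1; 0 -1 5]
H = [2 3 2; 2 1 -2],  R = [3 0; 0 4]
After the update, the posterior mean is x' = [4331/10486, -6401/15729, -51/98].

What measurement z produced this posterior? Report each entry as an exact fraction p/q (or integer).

x̄ = F·x = [-2, -4, -4]
P̄ = F·P·Fᵀ + Q = [16 11 -4; 11 14 -3; -4 -3 9]
S = H·P̄·Hᵀ + R = [293 170; 170 206]
K = P̄·Hᵀ·S⁻¹ = [512/5243 1751/10486; 2404/15729 1223/15729; 8/49 -27/98]
x' − x̄ = [25303/10486, 56515/15729, 341/98] = K·y
y = (KᵀK)⁻¹·Kᵀ·(x' − x̄) = [23, 1]
z = y + H·x̄ = [23, 1] + [-24, 0] = [-1, 1]

z = [-1, 1]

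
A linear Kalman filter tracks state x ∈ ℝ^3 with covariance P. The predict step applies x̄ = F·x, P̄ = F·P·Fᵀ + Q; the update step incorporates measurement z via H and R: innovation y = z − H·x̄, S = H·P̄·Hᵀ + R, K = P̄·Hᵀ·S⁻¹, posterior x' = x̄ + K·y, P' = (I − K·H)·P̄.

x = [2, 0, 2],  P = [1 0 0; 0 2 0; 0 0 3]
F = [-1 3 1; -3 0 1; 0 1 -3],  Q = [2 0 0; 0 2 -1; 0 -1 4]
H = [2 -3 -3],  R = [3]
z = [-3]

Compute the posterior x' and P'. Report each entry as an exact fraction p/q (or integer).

x' = [-143/34, -4, 71/34]
P' = [647/34 6 223/34; 6 14 -10; 223/34 -10 497/34]

x̄ = F·x = [0, -4, -6]
P̄ = F·P·Fᵀ + Q = [24 6 -3; 6 14 -10; -3 -10 33]
y = z − H·x̄ = [-33]
S = H·P̄·Hᵀ + R = [306]
K = P̄·Hᵀ·S⁻¹ = [13/102; 0; -25/102]
x' = x̄ + K·y = [-143/34, -4, 71/34]
P' = (I − K·H)·P̄ = [647/34 6 223/34; 6 14 -10; 223/34 -10 497/34]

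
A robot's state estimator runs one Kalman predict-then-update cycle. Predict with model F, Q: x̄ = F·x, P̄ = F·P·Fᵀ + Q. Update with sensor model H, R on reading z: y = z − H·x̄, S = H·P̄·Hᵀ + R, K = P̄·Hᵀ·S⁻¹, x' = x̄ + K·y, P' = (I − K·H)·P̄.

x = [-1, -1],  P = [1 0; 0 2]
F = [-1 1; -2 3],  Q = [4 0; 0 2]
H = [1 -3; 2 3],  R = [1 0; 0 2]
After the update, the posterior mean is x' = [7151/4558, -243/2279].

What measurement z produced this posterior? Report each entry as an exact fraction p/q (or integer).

x̄ = F·x = [0, -1]
P̄ = F·P·Fᵀ + Q = [7 8; 8 24]
S = H·P̄·Hᵀ + R = [176 -226; -226 342]
K = P̄·Hᵀ·S⁻¹ = [1387/4558 1423/4558; -500/2279 256/2279]
x' − x̄ = [7151/4558, 2036/2279] = K·y
y = (KᵀK)⁻¹·Kᵀ·(x' − x̄) = [-1, 6]
z = y + H·x̄ = [-1, 6] + [3, -3] = [2, 3]

z = [2, 3]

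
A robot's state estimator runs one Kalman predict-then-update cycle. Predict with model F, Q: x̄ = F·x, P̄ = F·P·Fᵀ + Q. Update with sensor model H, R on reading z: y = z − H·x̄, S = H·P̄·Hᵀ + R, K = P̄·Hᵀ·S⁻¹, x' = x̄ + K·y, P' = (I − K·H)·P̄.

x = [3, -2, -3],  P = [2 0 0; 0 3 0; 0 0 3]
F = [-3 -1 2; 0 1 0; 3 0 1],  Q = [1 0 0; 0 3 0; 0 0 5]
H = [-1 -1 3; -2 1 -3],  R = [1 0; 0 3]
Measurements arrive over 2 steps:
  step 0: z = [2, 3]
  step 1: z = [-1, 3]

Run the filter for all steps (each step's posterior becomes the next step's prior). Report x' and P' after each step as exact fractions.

step 0: x̄ = F·x = [-13, -2, 6]
step 0: P̄ = F·P·Fᵀ + Q = [34 -3 -12; -3 6 0; -12 0 26]
step 0: y = z − H·x̄ = [-31, -3]
step 0: S = H·P̄·Hᵀ + R = [341 -139; -139 247]
step 0: K = P̄·Hᵀ·S⁻¹ = [-129/391 -128/391; 927/64906 3675/64906; 7362/32453 -2952/32453]
step 0: x' = x̄ + K·y = [-700/391, -84787/32453, -24648/32453]
step 0: P' = (I − K·H)·P̄ = [171/391 -24/391 6/391; -24/391 348117/64906 57510/32453; 6/391 57510/32453 21790/32453]
step 1: x̄ = F·x = [209791/32453, -84787/32453, -198948/32453]
step 1: P̄ = F·P·Fᵀ + Q = [346881/64906 -106125/64906 -134197/32453; -106125/64906 542835/64906 51534/32453; -134197/32453 51534/32453 314780/32453]
step 1: y = z − H·x̄ = [689395/32453, 4884/32453]
step 1: S = H·P̄·Hᵀ + R = [3700184/32453 -2098824/32453; -2098824/32453 4376481/64906]
step 1: K = P̄·Hᵀ·S⁻¹ = [-23394351/75839528 -2793331/9479941; 6746289/75839528 1774655/9479941; 19244213/75839528 -1193578/28439823]
step 1: x' = x̄ + K·y = [-10064993/75839528, -52691857/75839528, -56598877/75839528]
step 1: P' = (I − K·H)·P̄ = [30144765/75839528 -16446003/75839528 -3231863/75839528; -16446003/75839528 549999429/75839528 180099905/75839528; -3231863/75839528 180099905/75839528 196112255/227518584]

step 0: x' = [-700/391, -84787/32453, -24648/32453], P' = [171/391 -24/391 6/391; -24/391 348117/64906 57510/32453; 6/391 57510/32453 21790/32453]
step 1: x' = [-10064993/75839528, -52691857/75839528, -56598877/75839528], P' = [30144765/75839528 -16446003/75839528 -3231863/75839528; -16446003/75839528 549999429/75839528 180099905/75839528; -3231863/75839528 180099905/75839528 196112255/227518584]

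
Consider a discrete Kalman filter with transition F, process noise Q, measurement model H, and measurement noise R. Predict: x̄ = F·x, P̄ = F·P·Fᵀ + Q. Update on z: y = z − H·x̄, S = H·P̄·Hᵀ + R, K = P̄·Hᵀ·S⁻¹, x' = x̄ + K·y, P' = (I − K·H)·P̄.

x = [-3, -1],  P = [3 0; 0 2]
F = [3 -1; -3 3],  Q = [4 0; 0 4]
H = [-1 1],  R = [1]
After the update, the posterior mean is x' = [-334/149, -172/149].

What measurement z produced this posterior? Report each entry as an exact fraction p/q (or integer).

x̄ = F·x = [-8, 6]
P̄ = F·P·Fᵀ + Q = [33 -33; -33 49]
S = H·P̄·Hᵀ + R = [149]
K = P̄·Hᵀ·S⁻¹ = [-66/149; 82/149]
x' − x̄ = [858/149, -1066/149] = K·y
y = (KᵀK)⁻¹·Kᵀ·(x' − x̄) = [-13]
z = y + H·x̄ = [-13] + [14] = [1]

z = [1]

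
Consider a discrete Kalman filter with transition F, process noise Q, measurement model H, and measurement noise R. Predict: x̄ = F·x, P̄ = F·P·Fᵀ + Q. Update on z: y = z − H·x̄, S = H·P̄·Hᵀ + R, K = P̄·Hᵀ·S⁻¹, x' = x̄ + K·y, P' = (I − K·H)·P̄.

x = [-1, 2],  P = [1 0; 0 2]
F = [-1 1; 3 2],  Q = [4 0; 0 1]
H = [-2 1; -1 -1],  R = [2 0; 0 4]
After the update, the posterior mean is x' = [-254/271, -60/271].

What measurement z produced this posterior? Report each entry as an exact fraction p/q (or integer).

z = [2, 2]

x̄ = F·x = [3, 1]
P̄ = F·P·Fᵀ + Q = [7 1; 1 18]
S = H·P̄·Hᵀ + R = [44 -3; -3 31]
K = P̄·Hᵀ·S⁻¹ = [-427/1355 -391/1355; 439/1355 -788/1355]
x' − x̄ = [-1067/271, -331/271] = K·y
y = (KᵀK)⁻¹·Kᵀ·(x' − x̄) = [7, 6]
z = y + H·x̄ = [7, 6] + [-5, -4] = [2, 2]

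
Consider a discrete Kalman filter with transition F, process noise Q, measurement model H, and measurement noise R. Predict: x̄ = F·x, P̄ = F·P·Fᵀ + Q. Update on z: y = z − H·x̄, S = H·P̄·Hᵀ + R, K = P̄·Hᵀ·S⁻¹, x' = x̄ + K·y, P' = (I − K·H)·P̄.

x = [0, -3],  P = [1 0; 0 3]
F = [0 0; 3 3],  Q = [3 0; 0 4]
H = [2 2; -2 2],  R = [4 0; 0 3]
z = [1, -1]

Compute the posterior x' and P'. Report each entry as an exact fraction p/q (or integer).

x̄ = F·x = [0, -9]
P̄ = F·P·Fᵀ + Q = [3 0; 0 40]
y = z − H·x̄ = [19, 17]
S = H·P̄·Hᵀ + R = [176 148; 148 175]
K = P̄·Hᵀ·S⁻¹ = [969/4448 -243/1112; 135/556 35/139]
x' = x̄ + K·y = [1887/4448, -59/556]
P' = (I − K·H)·P̄ = [849/2224 15/278; 15/278 60/139]

x' = [1887/4448, -59/556]
P' = [849/2224 15/278; 15/278 60/139]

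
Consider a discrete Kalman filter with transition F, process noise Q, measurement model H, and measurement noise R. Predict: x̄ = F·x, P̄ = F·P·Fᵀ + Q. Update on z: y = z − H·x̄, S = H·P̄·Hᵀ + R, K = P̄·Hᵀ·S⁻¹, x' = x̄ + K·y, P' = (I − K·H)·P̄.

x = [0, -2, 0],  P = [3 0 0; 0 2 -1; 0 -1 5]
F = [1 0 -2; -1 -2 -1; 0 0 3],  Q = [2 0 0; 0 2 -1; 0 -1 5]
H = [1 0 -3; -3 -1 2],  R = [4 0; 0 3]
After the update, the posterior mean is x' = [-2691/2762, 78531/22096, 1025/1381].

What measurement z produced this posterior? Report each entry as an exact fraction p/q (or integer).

x̄ = F·x = [0, 4, 0]
P̄ = F·P·Fᵀ + Q = [25 3 -30; 3 14 -10; -30 -10 50]
S = H·P̄·Hᵀ + R = [659 -738; -738 860]
K = P̄·Hᵀ·S⁻¹ = [-184/1381 -759/2762; -1677/11048 -3983/22096; -450/1381 -65/1381]
x' − x̄ = [-2691/2762, -9853/22096, 1025/1381] = K·y
y = (KᵀK)⁻¹·Kᵀ·(x' − x̄) = [-3, 5]
z = y + H·x̄ = [-3, 5] + [0, -4] = [-3, 1]

z = [-3, 1]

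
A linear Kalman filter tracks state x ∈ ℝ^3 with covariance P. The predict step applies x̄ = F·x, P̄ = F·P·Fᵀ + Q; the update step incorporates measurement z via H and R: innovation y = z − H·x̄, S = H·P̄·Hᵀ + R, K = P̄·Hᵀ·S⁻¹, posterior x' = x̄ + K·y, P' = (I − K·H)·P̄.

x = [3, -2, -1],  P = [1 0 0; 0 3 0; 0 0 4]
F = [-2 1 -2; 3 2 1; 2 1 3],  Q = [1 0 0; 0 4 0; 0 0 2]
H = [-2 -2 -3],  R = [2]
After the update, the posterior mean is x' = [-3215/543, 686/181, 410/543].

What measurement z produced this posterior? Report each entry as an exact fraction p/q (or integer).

x̄ = F·x = [-6, 4, 1]
P̄ = F·P·Fᵀ + Q = [24 -8 -25; -8 29 24; -25 24 45]
S = H·P̄·Hᵀ + R = [543]
K = P̄·Hᵀ·S⁻¹ = [43/543; -38/181; -133/543]
x' − x̄ = [43/543, -38/181, -133/543] = K·y
y = (KᵀK)⁻¹·Kᵀ·(x' − x̄) = [1]
z = y + H·x̄ = [1] + [1] = [2]

z = [2]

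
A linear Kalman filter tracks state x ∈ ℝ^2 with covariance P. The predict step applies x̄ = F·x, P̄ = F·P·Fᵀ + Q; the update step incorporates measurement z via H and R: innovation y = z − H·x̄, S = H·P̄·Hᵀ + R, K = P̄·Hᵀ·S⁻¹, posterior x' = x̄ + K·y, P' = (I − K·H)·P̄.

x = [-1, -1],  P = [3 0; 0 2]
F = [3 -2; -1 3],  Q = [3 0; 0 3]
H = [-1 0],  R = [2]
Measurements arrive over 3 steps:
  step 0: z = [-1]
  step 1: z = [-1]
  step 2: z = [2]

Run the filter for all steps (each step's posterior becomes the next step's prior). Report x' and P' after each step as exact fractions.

step 0: x' = [9/10, -61/20], P' = [19/10 -21/20; -21/20 519/40]
step 1: x' = [511/433, -2571/1732], P' = [846/433 -951/433; -951/433 81545/3464]
step 2: x' = [-233116/123927, 187975/41309], P' = [244390/123927 -98877/41309; -98877/41309 4135605/165236]

step 0: x̄ = F·x = [-1, -2]
step 0: P̄ = F·P·Fᵀ + Q = [38 -21; -21 24]
step 0: y = z − H·x̄ = [-2]
step 0: S = H·P̄·Hᵀ + R = [40]
step 0: K = P̄·Hᵀ·S⁻¹ = [-19/20; 21/40]
step 0: x' = x̄ + K·y = [9/10, -61/20]
step 0: P' = (I − K·H)·P̄ = [19/10 -21/20; -21/20 519/40]
step 1: x̄ = F·x = [44/5, -201/20]
step 1: P̄ = F·P·Fᵀ + Q = [423/5 -951/10; -951/10 5119/40]
step 1: y = z − H·x̄ = [39/5]
step 1: S = H·P̄·Hᵀ + R = [433/5]
step 1: K = P̄·Hᵀ·S⁻¹ = [-423/433; 951/866]
step 1: x' = x̄ + K·y = [511/433, -2571/1732]
step 1: P' = (I − K·H)·P̄ = [846/433 -951/433; -951/433 81545/3464]
step 2: x̄ = F·x = [5637/866, -9757/1732]
step 2: P̄ = F·P·Fᵀ + Q = [122195/866 -296631/1732; -296631/1732 796713/3464]
step 2: y = z − H·x̄ = [7369/866]
step 2: S = H·P̄·Hᵀ + R = [123927/866]
step 2: K = P̄·Hᵀ·S⁻¹ = [-122195/123927; 98877/82618]
step 2: x' = x̄ + K·y = [-233116/123927, 187975/41309]
step 2: P' = (I − K·H)·P̄ = [244390/123927 -98877/41309; -98877/41309 4135605/165236]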